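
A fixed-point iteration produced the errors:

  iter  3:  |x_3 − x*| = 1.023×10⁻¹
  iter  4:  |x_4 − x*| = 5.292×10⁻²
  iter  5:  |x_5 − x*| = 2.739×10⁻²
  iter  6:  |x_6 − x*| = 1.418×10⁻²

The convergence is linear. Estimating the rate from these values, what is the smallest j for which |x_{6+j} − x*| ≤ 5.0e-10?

27

Rate ρ ≈ |x_6 − x*|/|x_5 − x*| = 1.418×10⁻²/2.739×10⁻² = 0.5177.
After j more steps, |x_{6+j} − x*| ≈ 1.418×10⁻²·ρ^j; need ρ^j ≤ 5.0e-10/1.418×10⁻² = 3.52609e-08.
j ≥ ln(3.52609e-08)/ln(0.5177) = -17.1605/-0.65836 = 26.066.
So 27 more iterations are needed.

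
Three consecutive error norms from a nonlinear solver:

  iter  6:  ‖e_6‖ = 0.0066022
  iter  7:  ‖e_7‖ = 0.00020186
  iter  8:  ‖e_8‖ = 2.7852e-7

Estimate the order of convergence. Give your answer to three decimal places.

1.888

p ≈ ln(‖e_8‖/‖e_7‖) / ln(‖e_7‖/‖e_6‖)
  = ln(2.7852e-7/0.00020186) / ln(0.00020186/0.0066022)
  = ln(0.00137977) / ln(0.0305747)
  = -6.585838 / -3.487582 ≈ 1.888368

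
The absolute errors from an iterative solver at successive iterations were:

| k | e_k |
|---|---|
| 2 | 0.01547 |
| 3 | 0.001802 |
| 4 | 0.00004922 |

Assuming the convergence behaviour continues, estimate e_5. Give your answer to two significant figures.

First estimate the order: p ≈ ln(e_4/e_3) / ln(e_3/e_2) = ln(0.00004922/0.001802)/ln(0.001802/0.01547) = ln(0.0273141)/ln(0.116484) ≈ 1.6746.
Then e_5 ≈ e_4·(e_4/e_3)^p = 0.00004922·(0.0273141)^1.6746 = 0.00004922·0.00240754 ≈ 1.185e-07.

1.2e-7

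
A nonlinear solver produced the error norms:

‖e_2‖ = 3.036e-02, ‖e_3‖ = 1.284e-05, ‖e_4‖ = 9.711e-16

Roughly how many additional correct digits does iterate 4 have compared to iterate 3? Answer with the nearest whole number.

10

Digits gained ≈ log₁₀(‖e_3‖/‖e_4‖) = log₁₀(1.284e-05/9.711e-16) = log₁₀(1.32221e+10) ≈ 10.121.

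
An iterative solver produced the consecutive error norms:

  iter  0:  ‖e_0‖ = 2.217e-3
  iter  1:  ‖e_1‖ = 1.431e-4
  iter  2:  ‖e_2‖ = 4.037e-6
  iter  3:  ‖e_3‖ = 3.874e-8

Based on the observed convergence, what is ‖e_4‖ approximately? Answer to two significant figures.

9.1e-11

First estimate the order: p ≈ ln(‖e_3‖/‖e_2‖) / ln(‖e_2‖/‖e_1‖) = ln(3.874e-8/4.037e-6)/ln(4.037e-6/1.431e-4) = ln(0.00959623)/ln(0.028211) ≈ 1.3022.
Then ‖e_4‖ ≈ ‖e_3‖·(‖e_3‖/‖e_2‖)^p = 3.874e-8·(0.00959623)^1.3022 = 3.874e-8·0.00235663 ≈ 9.13e-11.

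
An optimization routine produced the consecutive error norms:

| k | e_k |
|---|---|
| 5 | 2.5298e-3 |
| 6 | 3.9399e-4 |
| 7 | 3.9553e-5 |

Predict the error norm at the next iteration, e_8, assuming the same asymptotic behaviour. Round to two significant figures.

First estimate the order: p ≈ ln(e_7/e_6) / ln(e_6/e_5) = ln(3.9553e-5/3.9399e-4)/ln(3.9399e-4/2.5298e-3) = ln(0.100391)/ln(0.15574) ≈ 1.2361.
Then e_8 ≈ e_7·(e_7/e_6)^p = 3.9553e-5·(0.100391)^1.2361 = 3.9553e-5·0.0583438 ≈ 2.308e-06.

2.3e-6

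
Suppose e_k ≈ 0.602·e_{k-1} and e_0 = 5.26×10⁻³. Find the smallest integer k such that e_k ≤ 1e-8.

26

After k steps, e_k ≈ 5.26×10⁻³·0.602^k.
Need 0.602^k ≤ 1e-8/5.26×10⁻³ = 1.90114e-06.
k ≥ ln(1.90114e-06)/ln(0.602) = -13.1731/-0.50750 = 25.957.
Smallest integer k = 26.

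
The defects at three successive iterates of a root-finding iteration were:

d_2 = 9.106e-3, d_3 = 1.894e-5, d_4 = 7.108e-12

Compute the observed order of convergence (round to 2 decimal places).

2.40

p ≈ ln(d_4/d_3) / ln(d_3/d_2)
  = ln(7.108e-12/1.894e-5) / ln(1.894e-5/9.106e-3)
  = ln(3.7529e-07) / ln(0.00207995)
  = -14.79557 / -6.17541 ≈ 2.39588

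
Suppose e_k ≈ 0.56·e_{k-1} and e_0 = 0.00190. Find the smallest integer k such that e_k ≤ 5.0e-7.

After k steps, e_k ≈ 0.00190·0.56^k.
Need 0.56^k ≤ 5.0e-7/0.00190 = 0.000263158.
k ≥ ln(0.000263158)/ln(0.56) = -8.2428/-0.57982 = 14.216.
Smallest integer k = 15.

15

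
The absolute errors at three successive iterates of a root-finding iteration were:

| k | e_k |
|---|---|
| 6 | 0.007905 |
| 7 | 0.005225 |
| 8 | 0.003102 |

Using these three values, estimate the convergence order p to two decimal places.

p ≈ ln(e_8/e_7) / ln(e_7/e_6)
  = ln(0.003102/0.005225) / ln(0.005225/0.007905)
  = ln(0.593684) / ln(0.660974)
  = -0.52141 / -0.41404 ≈ 1.25932

1.26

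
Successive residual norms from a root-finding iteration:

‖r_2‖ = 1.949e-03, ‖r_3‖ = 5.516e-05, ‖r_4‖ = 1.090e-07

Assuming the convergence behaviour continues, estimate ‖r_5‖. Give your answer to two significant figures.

2.1e-12

First estimate the order: p ≈ ln(‖r_4‖/‖r_3‖) / ln(‖r_3‖/‖r_2‖) = ln(1.090e-07/5.516e-05)/ln(5.516e-05/1.949e-03) = ln(0.00197607)/ln(0.0283017) ≈ 1.7467.
Then ‖r_5‖ ≈ ‖r_4‖·(‖r_4‖/‖r_3‖)^p = 1.090e-07·(0.00197607)^1.7467 = 1.090e-07·1.89051e-05 ≈ 2.061e-12.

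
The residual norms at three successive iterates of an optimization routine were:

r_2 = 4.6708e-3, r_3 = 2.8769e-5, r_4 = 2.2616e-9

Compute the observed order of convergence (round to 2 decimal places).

1.86

p ≈ ln(r_4/r_3) / ln(r_3/r_2)
  = ln(2.2616e-9/2.8769e-5) / ln(2.8769e-5/4.6708e-3)
  = ln(7.86124e-05) / ln(0.00615933)
  = -9.45098 / -5.08979 ≈ 1.85685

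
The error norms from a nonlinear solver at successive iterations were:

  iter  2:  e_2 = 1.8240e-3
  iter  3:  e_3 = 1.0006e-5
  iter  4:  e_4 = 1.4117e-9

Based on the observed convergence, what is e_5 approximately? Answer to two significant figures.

First estimate the order: p ≈ ln(e_4/e_3) / ln(e_3/e_2) = ln(1.4117e-9/1.0006e-5)/ln(1.0006e-5/1.8240e-3) = ln(0.000141085)/ln(0.00548575) ≈ 1.7032.
Then e_5 ≈ e_4·(e_4/e_3)^p = 1.4117e-9·(0.000141085)^1.7032 = 1.4117e-9·2.76564e-07 ≈ 3.904e-16.

3.9e-16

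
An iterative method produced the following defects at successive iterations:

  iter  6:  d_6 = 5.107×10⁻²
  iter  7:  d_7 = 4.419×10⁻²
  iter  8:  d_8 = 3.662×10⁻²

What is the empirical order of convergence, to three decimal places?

p ≈ ln(d_8/d_7) / ln(d_7/d_6)
  = ln(3.662×10⁻²/4.419×10⁻²) / ln(4.419×10⁻²/5.107×10⁻²)
  = ln(0.828694) / ln(0.865283)
  = -0.187904 / -0.144699 ≈ 1.298585

1.299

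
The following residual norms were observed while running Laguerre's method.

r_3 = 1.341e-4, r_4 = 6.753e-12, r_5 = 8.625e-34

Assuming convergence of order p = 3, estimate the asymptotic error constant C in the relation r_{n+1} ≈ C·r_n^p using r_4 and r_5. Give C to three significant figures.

2.80

C ≈ r_5 / r_4^3
  = 8.625e-34 / (6.753e-12)^3
  = 8.625e-34 / 3.07957e-34 ≈ 2.8007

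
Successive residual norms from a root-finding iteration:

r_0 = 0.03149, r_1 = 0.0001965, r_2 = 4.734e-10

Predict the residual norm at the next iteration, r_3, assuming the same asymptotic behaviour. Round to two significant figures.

2.3e-24

First estimate the order: p ≈ ln(r_2/r_1) / ln(r_1/r_0) = ln(4.734e-10/0.0001965)/ln(0.0001965/0.03149) = ln(2.40916e-06)/ln(0.00624008) ≈ 2.5481.
Then r_3 ≈ r_2·(r_2/r_1)^p = 4.734e-10·(2.40916e-06)^2.5481 = 4.734e-10·4.83539e-15 ≈ 2.289e-24.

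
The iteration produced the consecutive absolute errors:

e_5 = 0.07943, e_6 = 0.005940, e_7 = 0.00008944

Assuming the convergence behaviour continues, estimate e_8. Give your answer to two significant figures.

First estimate the order: p ≈ ln(e_7/e_6) / ln(e_6/e_5) = ln(0.00008944/0.005940)/ln(0.005940/0.07943) = ln(0.0150572)/ln(0.0747828) ≈ 1.6181.
Then e_8 ≈ e_7·(e_7/e_6)^p = 0.00008944·(0.0150572)^1.6181 = 0.00008944·0.00112566 ≈ 1.007e-07.

1.0e-7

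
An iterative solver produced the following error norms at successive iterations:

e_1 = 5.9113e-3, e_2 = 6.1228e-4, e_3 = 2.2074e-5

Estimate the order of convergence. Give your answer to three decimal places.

1.465

p ≈ ln(e_3/e_2) / ln(e_2/e_1)
  = ln(2.2074e-5/6.1228e-4) / ln(6.1228e-4/5.9113e-3)
  = ln(0.0360521) / ln(0.103578)
  = -3.322790 / -2.267430 ≈ 1.465443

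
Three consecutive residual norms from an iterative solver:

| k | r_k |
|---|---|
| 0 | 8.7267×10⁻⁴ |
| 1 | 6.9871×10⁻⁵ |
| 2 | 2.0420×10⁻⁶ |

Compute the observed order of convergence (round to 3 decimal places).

1.399

p ≈ ln(r_2/r_1) / ln(r_1/r_0)
  = ln(2.0420×10⁻⁶/6.9871×10⁻⁵) / ln(6.9871×10⁻⁵/8.7267×10⁻⁴)
  = ln(0.0292253) / ln(0.0800658)
  = -3.532721 / -2.524906 ≈ 1.399150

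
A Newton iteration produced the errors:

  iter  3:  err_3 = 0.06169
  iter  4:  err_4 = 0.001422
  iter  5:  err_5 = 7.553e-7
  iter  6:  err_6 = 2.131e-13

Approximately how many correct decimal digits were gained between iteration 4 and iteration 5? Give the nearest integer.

3

Digits gained ≈ log₁₀(err_4/err_5) = log₁₀(0.001422/7.553e-7) = log₁₀(1882.7) ≈ 3.275.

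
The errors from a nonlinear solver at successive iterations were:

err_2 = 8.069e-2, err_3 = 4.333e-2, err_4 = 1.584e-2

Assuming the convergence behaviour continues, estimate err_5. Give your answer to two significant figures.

3.1e-3

First estimate the order: p ≈ ln(err_4/err_3) / ln(err_3/err_2) = ln(1.584e-2/4.333e-2)/ln(4.333e-2/8.069e-2) = ln(0.365567)/ln(0.536993) ≈ 1.6185.
Then err_5 ≈ err_4·(err_4/err_3)^p = 1.584e-2·(0.365567)^1.6185 = 1.584e-2·0.196183 ≈ 0.003108.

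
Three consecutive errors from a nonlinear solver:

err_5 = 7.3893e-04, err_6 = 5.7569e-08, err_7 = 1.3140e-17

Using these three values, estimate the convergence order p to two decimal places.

p ≈ ln(err_7/err_6) / ln(err_6/err_5)
  = ln(1.3140e-17/5.7569e-08) / ln(5.7569e-08/7.3893e-04)
  = ln(2.28248e-10) / ln(7.79086e-05)
  = -22.20059 / -9.45997 ≈ 2.34679

2.35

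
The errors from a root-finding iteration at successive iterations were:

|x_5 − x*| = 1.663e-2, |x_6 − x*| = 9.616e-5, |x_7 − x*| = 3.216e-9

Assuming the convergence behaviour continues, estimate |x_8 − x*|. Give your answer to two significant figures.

3.6e-18

First estimate the order: p ≈ ln(|x_7 − x*|/|x_6 − x*|) / ln(|x_6 − x*|/|x_5 − x*|) = ln(3.216e-9/9.616e-5)/ln(9.616e-5/1.663e-2) = ln(3.34443e-05)/ln(0.00578232) ≈ 1.9999.
Then |x_8 − x*| ≈ |x_7 − x*|·(|x_7 − x*|/|x_6 − x*|)^p = 3.216e-9·(3.34443e-05)^1.9999 = 3.216e-9·1.11967e-09 ≈ 3.601e-18.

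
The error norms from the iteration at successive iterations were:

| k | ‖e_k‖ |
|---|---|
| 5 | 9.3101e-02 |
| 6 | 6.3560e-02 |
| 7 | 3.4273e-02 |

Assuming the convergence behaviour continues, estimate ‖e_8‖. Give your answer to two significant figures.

1.3e-2

First estimate the order: p ≈ ln(‖e_7‖/‖e_6‖) / ln(‖e_6‖/‖e_5‖) = ln(3.4273e-02/6.3560e-02)/ln(6.3560e-02/9.3101e-02) = ln(0.539223)/ln(0.682699) ≈ 1.6181.
Then ‖e_8‖ ≈ ‖e_7‖·(‖e_7‖/‖e_6‖)^p = 3.4273e-02·(0.539223)^1.6181 = 3.4273e-02·0.368107 ≈ 0.01262.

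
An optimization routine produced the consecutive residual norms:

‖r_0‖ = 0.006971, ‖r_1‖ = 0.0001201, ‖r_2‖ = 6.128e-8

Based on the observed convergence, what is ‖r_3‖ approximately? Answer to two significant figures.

First estimate the order: p ≈ ln(‖r_2‖/‖r_1‖) / ln(‖r_1‖/‖r_0‖) = ln(6.128e-8/0.0001201)/ln(0.0001201/0.006971) = ln(0.000510241)/ln(0.0172285) ≈ 1.8666.
Then ‖r_3‖ ≈ ‖r_2‖·(‖r_2‖/‖r_1‖)^p = 6.128e-8·(0.000510241)^1.8666 = 6.128e-8·7.15704e-07 ≈ 4.386e-14.

4.4e-14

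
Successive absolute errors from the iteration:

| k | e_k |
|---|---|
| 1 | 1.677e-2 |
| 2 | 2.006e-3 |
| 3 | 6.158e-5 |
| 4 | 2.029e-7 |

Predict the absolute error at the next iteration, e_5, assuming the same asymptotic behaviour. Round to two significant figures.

First estimate the order: p ≈ ln(e_4/e_3) / ln(e_3/e_2) = ln(2.029e-7/6.158e-5)/ln(6.158e-5/2.006e-3) = ln(0.0032949)/ln(0.0306979) ≈ 1.6407.
Then e_5 ≈ e_4·(e_4/e_3)^p = 2.029e-7·(0.0032949)^1.6407 = 2.029e-7·8.46299e-05 ≈ 1.717e-11.

1.7e-11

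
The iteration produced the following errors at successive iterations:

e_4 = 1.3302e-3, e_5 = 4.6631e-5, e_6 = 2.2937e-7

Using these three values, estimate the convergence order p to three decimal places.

p ≈ ln(e_6/e_5) / ln(e_5/e_4)
  = ln(2.2937e-7/4.6631e-5) / ln(4.6631e-5/1.3302e-3)
  = ln(0.00491883) / ln(0.0350556)
  = -5.314685 / -3.350820 ≈ 1.586085

1.586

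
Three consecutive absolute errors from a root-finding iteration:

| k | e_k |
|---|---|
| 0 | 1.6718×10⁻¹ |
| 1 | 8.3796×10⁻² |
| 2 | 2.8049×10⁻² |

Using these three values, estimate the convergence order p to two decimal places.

1.58

p ≈ ln(e_2/e_1) / ln(e_1/e_0)
  = ln(2.8049×10⁻²/8.3796×10⁻²) / ln(8.3796×10⁻²/1.6718×10⁻¹)
  = ln(0.33473) / ln(0.501232)
  = -1.09443 / -0.69069 ≈ 1.58455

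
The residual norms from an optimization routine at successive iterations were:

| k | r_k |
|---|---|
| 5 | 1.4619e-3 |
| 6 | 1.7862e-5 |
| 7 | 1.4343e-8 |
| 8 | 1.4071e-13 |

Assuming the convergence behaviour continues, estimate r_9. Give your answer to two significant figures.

1.1e-21

First estimate the order: p ≈ ln(r_8/r_7) / ln(r_7/r_6) = ln(1.4071e-13/1.4343e-8)/ln(1.4343e-8/1.7862e-5) = ln(9.81036e-06)/ln(0.00080299) ≈ 1.6180.
Then r_9 ≈ r_8·(r_8/r_7)^p = 1.4071e-13·(9.81036e-06)^1.6180 = 1.4071e-13·7.88036e-09 ≈ 1.109e-21.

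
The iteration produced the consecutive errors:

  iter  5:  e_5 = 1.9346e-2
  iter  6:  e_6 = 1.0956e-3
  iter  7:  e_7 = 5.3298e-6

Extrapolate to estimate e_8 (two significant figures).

First estimate the order: p ≈ ln(e_7/e_6) / ln(e_6/e_5) = ln(5.3298e-6/1.0956e-3)/ln(1.0956e-3/1.9346e-2) = ln(0.00486473)/ln(0.0566319) ≈ 1.8549.
Then e_8 ≈ e_7·(e_7/e_6)^p = 5.3298e-6·(0.00486473)^1.8549 = 5.3298e-6·5.12537e-05 ≈ 2.732e-10.

2.7e-10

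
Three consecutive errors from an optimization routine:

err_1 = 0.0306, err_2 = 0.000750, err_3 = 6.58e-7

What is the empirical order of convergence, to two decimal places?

p ≈ ln(err_3/err_2) / ln(err_2/err_1)
  = ln(6.58e-7/0.000750) / ln(0.000750/0.0306)
  = ln(0.000877333) / ln(0.0245098)
  = -7.03862 / -3.70868 ≈ 1.89788

1.90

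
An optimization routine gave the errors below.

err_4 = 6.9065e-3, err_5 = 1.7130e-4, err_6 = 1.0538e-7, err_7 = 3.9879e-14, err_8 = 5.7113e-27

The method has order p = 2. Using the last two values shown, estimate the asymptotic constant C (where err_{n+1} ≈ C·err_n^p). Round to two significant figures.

3.6

C ≈ err_8 / err_7^2
  = 5.7113e-27 / (3.9879e-14)^2
  = 5.7113e-27 / 1.59033e-27 ≈ 3.5913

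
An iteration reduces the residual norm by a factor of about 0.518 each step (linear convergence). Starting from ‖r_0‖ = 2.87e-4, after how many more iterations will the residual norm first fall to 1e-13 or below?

After k steps, ‖r_k‖ ≈ 2.87e-4·0.518^k.
Need 0.518^k ≤ 1e-13/2.87e-4 = 3.48432e-10.
k ≥ ln(3.48432e-10)/ln(0.518) = -21.7776/-0.65778 = 33.108.
Smallest integer k = 34.

34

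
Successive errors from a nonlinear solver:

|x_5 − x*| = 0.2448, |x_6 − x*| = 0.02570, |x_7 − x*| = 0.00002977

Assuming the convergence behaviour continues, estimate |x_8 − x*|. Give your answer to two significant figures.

First estimate the order: p ≈ ln(|x_7 − x*|/|x_6 − x*|) / ln(|x_6 − x*|/|x_5 − x*|) = ln(0.00002977/0.02570)/ln(0.02570/0.2448) = ln(0.00115837)/ln(0.104984) ≈ 2.9995.
Then |x_8 − x*| ≈ |x_7 − x*|·(|x_7 − x*|/|x_6 − x*|)^p = 0.00002977·(0.00115837)^2.9995 = 0.00002977·1.55959e-09 ≈ 4.643e-14.

4.6e-14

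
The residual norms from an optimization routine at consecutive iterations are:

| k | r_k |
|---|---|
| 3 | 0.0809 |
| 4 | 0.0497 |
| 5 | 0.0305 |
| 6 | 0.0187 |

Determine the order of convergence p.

Consecutive ratios: r_6/r_5 = 0.0187/0.0305 = 0.613115, r_5/r_4 = 0.0305/0.0497 = 0.613682.
p ≈ ln(0.613115)/ln(0.613682) = -0.4892/-0.4883 ≈ 1.00.
So the convergence is linear (order 1).

1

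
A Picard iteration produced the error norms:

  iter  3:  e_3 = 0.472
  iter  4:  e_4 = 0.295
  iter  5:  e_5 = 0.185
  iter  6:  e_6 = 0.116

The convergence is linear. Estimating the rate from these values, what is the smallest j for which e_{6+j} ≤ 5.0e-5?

Rate ρ ≈ e_6/e_5 = 0.116/0.185 = 0.6270.
After j more steps, e_{6+j} ≈ 0.116·ρ^j; need ρ^j ≤ 5.0e-5/0.116 = 0.000431034.
j ≥ ln(0.000431034)/ln(0.6270) = -7.7493/-0.46681 = 16.601.
So 17 more iterations are needed.

17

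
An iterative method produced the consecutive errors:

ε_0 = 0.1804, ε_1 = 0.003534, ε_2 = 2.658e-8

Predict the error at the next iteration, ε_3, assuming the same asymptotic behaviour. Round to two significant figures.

1.1e-23

First estimate the order: p ≈ ln(ε_2/ε_1) / ln(ε_1/ε_0) = ln(2.658e-8/0.003534)/ln(0.003534/0.1804) = ln(7.52122e-06)/ln(0.0195898) ≈ 2.9999.
Then ε_3 ≈ ε_2·(ε_2/ε_1)^p = 2.658e-8·(7.52122e-06)^2.9999 = 2.658e-8·4.25968e-16 ≈ 1.132e-23.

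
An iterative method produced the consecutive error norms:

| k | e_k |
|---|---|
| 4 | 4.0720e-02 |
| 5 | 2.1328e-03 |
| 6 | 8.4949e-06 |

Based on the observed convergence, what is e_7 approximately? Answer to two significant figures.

First estimate the order: p ≈ ln(e_6/e_5) / ln(e_5/e_4) = ln(8.4949e-06/2.1328e-03)/ln(2.1328e-03/4.0720e-02) = ln(0.00398298)/ln(0.0523772) ≈ 1.8736.
Then e_7 ≈ e_6·(e_6/e_5)^p = 8.4949e-06·(0.00398298)^1.8736 = 8.4949e-06·3.1897e-05 ≈ 2.71e-10.

2.7e-10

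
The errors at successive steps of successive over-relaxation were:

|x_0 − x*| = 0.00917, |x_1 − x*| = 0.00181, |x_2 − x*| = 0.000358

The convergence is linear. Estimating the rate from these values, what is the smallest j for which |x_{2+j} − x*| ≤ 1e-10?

10

Rate ρ ≈ |x_2 − x*|/|x_1 − x*| = 0.000358/0.00181 = 0.1978.
After j more steps, |x_{2+j} − x*| ≈ 0.000358·ρ^j; need ρ^j ≤ 1e-10/0.000358 = 2.7933e-07.
j ≥ ln(2.7933e-07)/ln(0.1978) = -15.0909/-1.62050 = 9.312.
So 10 more iterations are needed.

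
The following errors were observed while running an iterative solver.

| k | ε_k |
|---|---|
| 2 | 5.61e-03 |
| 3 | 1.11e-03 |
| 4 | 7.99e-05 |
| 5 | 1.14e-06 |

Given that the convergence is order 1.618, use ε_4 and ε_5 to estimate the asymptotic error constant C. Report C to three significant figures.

C ≈ ε_5 / ε_4^1.618
  = 1.14e-06 / (7.99e-05)^1.618
  = 1.14e-06 / 2.34596e-07 ≈ 4.8594

4.86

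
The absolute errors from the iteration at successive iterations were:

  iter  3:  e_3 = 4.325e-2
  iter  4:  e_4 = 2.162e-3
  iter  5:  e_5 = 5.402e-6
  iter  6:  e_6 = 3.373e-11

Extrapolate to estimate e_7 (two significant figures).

First estimate the order: p ≈ ln(e_6/e_5) / ln(e_5/e_4) = ln(3.373e-11/5.402e-6)/ln(5.402e-6/2.162e-3) = ln(6.24398e-06)/ln(0.00249861) ≈ 2.0000.
Then e_7 ≈ e_6·(e_6/e_5)^p = 3.373e-11·(6.24398e-06)^2.0000 = 3.373e-11·3.89873e-11 ≈ 1.315e-21.

1.3e-21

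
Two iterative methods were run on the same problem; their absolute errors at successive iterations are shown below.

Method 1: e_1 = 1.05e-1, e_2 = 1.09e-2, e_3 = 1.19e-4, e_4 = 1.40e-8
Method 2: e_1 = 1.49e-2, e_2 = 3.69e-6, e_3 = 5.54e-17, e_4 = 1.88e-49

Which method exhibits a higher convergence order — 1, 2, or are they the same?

2

Method 1: p ≈ ln(1.40e-8/1.19e-4)/ln(1.19e-4/1.09e-2) ≈ 2.00.
Method 2: p ≈ ln(1.88e-49/5.54e-17)/ln(5.54e-17/3.69e-6) ≈ 3.00.
Method 2 has the higher order (≈3.0 vs ≈2.0).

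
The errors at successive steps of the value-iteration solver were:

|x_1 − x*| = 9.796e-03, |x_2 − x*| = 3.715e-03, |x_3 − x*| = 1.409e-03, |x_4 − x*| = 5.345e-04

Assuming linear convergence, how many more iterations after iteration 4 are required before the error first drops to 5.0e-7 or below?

Rate ρ ≈ |x_4 − x*|/|x_3 − x*| = 5.345e-04/1.409e-03 = 0.3793.
After j more steps, |x_{4+j} − x*| ≈ 5.345e-04·ρ^j; need ρ^j ≤ 5.0e-7/5.345e-04 = 0.000935454.
j ≥ ln(0.000935454)/ln(0.3793) = -6.9745/-0.96943 = 7.194.
So 8 more iterations are needed.

8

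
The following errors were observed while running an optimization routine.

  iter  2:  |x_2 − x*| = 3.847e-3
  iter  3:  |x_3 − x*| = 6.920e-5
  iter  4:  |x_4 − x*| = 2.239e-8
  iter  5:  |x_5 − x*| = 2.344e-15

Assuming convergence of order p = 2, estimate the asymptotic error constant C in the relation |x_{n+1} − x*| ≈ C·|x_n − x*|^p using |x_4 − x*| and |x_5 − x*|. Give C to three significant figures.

4.68

C ≈ |x_5 − x*| / |x_4 − x*|^2
  = 2.344e-15 / (2.239e-8)^2
  = 2.344e-15 / 5.01312e-16 ≈ 4.6757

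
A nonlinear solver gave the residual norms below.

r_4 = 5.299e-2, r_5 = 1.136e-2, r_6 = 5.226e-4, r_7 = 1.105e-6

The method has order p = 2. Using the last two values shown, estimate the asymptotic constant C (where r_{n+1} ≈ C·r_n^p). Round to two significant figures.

C ≈ r_7 / r_6^2
  = 1.105e-6 / (5.226e-4)^2
  = 1.105e-6 / 2.73111e-07 ≈ 4.046

4.0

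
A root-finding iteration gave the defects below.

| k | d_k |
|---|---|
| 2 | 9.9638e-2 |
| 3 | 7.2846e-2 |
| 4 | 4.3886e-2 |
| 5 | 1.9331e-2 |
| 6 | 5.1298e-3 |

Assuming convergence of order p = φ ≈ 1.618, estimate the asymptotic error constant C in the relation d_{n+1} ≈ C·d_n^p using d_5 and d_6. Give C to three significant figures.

C ≈ d_6 / d_5^1.618
  = 5.1298e-3 / (1.9331e-2)^1.618
  = 5.1298e-3 / 0.00168717 ≈ 3.0405

3.04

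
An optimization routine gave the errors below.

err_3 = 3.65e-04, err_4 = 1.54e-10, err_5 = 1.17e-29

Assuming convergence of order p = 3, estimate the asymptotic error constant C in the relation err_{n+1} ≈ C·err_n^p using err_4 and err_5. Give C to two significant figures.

C ≈ err_5 / err_4^3
  = 1.17e-29 / (1.54e-10)^3
  = 1.17e-29 / 3.65226e-30 ≈ 3.2035

3.2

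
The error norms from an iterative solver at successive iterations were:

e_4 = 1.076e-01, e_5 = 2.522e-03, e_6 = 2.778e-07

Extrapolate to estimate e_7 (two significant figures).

6.8e-17

First estimate the order: p ≈ ln(e_6/e_5) / ln(e_5/e_4) = ln(2.778e-07/2.522e-03)/ln(2.522e-03/1.076e-01) = ln(0.000110151)/ln(0.0234387) ≈ 2.4281.
Then e_7 ≈ e_6·(e_6/e_5)^p = 2.778e-07·(0.000110151)^2.4281 = 2.778e-07·2.45218e-10 ≈ 6.812e-17.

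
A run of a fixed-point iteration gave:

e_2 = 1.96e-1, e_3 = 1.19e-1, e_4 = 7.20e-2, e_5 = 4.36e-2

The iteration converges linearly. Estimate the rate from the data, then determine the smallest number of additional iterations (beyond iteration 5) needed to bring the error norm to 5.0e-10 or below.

Rate ρ ≈ e_5/e_4 = 4.36e-2/7.20e-2 = 0.6056.
After j more steps, e_{5+j} ≈ 4.36e-2·ρ^j; need ρ^j ≤ 5.0e-10/4.36e-2 = 1.14679e-08.
j ≥ ln(1.14679e-08)/ln(0.6056) = -18.2837/-0.50154 = 36.455.
So 37 more iterations are needed.

37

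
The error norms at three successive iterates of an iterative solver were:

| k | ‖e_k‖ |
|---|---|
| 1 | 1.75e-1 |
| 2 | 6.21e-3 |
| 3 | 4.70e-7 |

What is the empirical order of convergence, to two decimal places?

p ≈ ln(‖e_3‖/‖e_2‖) / ln(‖e_2‖/‖e_1‖)
  = ln(4.70e-7/6.21e-3) / ln(6.21e-3/1.75e-1)
  = ln(7.56844e-05) / ln(0.0354857)
  = -9.48894 / -3.33863 ≈ 2.84217

2.84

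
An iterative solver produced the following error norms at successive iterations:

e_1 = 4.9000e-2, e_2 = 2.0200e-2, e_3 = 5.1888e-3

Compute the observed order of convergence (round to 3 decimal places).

p ≈ ln(e_3/e_2) / ln(e_2/e_1)
  = ln(5.1888e-3/2.0200e-2) / ln(2.0200e-2/4.9000e-2)
  = ln(0.256871) / ln(0.412245)
  = -1.359181 / -0.886137 ≈ 1.533827

1.534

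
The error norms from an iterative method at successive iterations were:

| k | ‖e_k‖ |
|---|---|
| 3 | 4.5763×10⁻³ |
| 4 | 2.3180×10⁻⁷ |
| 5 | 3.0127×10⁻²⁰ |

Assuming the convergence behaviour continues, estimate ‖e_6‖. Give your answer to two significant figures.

First estimate the order: p ≈ ln(‖e_5‖/‖e_4‖) / ln(‖e_4‖/‖e_3‖) = ln(3.0127×10⁻²⁰/2.3180×10⁻⁷)/ln(2.3180×10⁻⁷/4.5763×10⁻³) = ln(1.2997e-13)/ln(5.06523e-05) ≈ 3.0000.
Then ‖e_6‖ ≈ ‖e_5‖·(‖e_5‖/‖e_4‖)^p = 3.0127×10⁻²⁰·(1.2997e-13)^3.0000 = 3.0127×10⁻²⁰·2.19548e-39 ≈ 6.614e-59.

6.6e-59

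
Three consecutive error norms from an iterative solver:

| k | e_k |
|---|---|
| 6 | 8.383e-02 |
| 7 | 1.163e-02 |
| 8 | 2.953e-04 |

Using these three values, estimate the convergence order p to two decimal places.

1.86

p ≈ ln(e_8/e_7) / ln(e_7/e_6)
  = ln(2.953e-04/1.163e-02) / ln(1.163e-02/8.383e-02)
  = ln(0.0253912) / ln(0.138733)
  = -3.67335 / -1.97520 ≈ 1.85974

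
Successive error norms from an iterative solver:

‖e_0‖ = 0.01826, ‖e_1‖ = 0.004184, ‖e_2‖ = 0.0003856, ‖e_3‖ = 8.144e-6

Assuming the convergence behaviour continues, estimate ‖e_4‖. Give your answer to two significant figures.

First estimate the order: p ≈ ln(‖e_3‖/‖e_2‖) / ln(‖e_2‖/‖e_1‖) = ln(8.144e-6/0.0003856)/ln(0.0003856/0.004184) = ln(0.0211203)/ln(0.0921606) ≈ 1.6179.
Then ‖e_4‖ ≈ ‖e_3‖·(‖e_3‖/‖e_2‖)^p = 8.144e-6·(0.0211203)^1.6179 = 8.144e-6·0.00194775 ≈ 1.586e-08.

1.6e-8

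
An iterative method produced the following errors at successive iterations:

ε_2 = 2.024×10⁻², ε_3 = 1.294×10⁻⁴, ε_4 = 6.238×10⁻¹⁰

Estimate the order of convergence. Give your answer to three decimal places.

2.423

p ≈ ln(ε_4/ε_3) / ln(ε_3/ε_2)
  = ln(6.238×10⁻¹⁰/1.294×10⁻⁴) / ln(1.294×10⁻⁴/2.024×10⁻²)
  = ln(4.82071e-06) / ln(0.00639328)
  = -12.242589 / -5.052508 ≈ 2.423072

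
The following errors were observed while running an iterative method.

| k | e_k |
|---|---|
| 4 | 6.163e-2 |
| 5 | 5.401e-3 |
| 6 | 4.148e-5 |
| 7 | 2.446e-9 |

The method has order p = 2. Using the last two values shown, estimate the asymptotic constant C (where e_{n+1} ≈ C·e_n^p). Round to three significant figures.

1.42

C ≈ e_7 / e_6^2
  = 2.446e-9 / (4.148e-5)^2
  = 2.446e-9 / 1.72059e-09 ≈ 1.4216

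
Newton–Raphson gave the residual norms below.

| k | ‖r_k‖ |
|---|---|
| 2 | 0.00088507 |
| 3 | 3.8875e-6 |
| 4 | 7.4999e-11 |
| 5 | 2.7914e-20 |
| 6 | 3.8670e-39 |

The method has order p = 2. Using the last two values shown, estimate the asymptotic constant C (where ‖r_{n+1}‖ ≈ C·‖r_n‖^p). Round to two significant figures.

C ≈ ‖r_6‖ / ‖r_5‖^2
  = 3.8670e-39 / (2.7914e-20)^2
  = 3.8670e-39 / 7.79191e-40 ≈ 4.9628

5.0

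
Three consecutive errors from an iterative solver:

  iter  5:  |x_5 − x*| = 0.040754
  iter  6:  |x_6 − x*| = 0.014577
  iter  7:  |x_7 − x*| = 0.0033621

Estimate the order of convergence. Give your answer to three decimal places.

p ≈ ln(|x_7 − x*|/|x_6 − x*|) / ln(|x_6 − x*|/|x_5 − x*|)
  = ln(0.0033621/0.014577) / ln(0.014577/0.040754)
  = ln(0.230644) / ln(0.357683)
  = -1.466880 / -1.028108 ≈ 1.426776

1.427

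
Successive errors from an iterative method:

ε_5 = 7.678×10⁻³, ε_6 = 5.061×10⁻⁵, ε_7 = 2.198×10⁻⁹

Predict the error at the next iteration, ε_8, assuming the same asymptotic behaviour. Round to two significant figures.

First estimate the order: p ≈ ln(ε_7/ε_6) / ln(ε_6/ε_5) = ln(2.198×10⁻⁹/5.061×10⁻⁵)/ln(5.061×10⁻⁵/7.678×10⁻³) = ln(4.34302e-05)/ln(0.00659156) ≈ 2.0001.
Then ε_8 ≈ ε_7·(ε_7/ε_6)^p = 2.198×10⁻⁹·(4.34302e-05)^2.0001 = 2.198×10⁻⁹·1.88429e-09 ≈ 4.142e-18.

4.1e-18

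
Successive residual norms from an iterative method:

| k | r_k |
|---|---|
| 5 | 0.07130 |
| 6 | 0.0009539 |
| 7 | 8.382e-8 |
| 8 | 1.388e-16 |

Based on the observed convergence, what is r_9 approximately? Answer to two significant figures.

First estimate the order: p ≈ ln(r_8/r_7) / ln(r_7/r_6) = ln(1.388e-16/8.382e-8)/ln(8.382e-8/0.0009539) = ln(1.65593e-09)/ln(8.78708e-05) ≈ 2.1648.
Then r_9 ≈ r_8·(r_8/r_7)^p = 1.388e-16·(1.65593e-09)^2.1648 = 1.388e-16·9.7945e-20 ≈ 1.359e-35.

1.4e-35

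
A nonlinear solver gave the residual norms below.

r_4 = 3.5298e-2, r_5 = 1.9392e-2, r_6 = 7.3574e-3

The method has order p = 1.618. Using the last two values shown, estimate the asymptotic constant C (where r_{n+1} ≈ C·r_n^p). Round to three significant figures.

4.34

C ≈ r_6 / r_5^1.618
  = 7.3574e-3 / (1.9392e-2)^1.618
  = 7.3574e-3 / 0.0016958 ≈ 4.3386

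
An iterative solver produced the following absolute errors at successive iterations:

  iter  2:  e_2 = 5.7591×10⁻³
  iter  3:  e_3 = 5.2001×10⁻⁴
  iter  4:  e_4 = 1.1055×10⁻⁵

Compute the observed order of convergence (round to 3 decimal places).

p ≈ ln(e_4/e_3) / ln(e_3/e_2)
  = ln(1.1055×10⁻⁵/5.2001×10⁻⁴) / ln(5.2001×10⁻⁴/5.7591×10⁻³)
  = ln(0.0212592) / ln(0.0902936)
  = -3.850966 / -2.404689 ≈ 1.601440

1.601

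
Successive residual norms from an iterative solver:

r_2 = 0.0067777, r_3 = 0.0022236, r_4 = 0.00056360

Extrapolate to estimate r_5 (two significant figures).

First estimate the order: p ≈ ln(r_4/r_3) / ln(r_3/r_2) = ln(0.00056360/0.0022236)/ln(0.0022236/0.0067777) = ln(0.253463)/ln(0.328076) ≈ 1.2315.
Then r_5 ≈ r_4·(r_4/r_3)^p = 0.00056360·(0.253463)^1.2315 = 0.00056360·0.184468 ≈ 0.000104.

1.0e-4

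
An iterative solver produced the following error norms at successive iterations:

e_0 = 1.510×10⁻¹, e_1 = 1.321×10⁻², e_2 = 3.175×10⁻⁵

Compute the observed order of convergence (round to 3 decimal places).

2.475

p ≈ ln(e_2/e_1) / ln(e_1/e_0)
  = ln(3.175×10⁻⁵/1.321×10⁻²) / ln(1.321×10⁻²/1.510×10⁻¹)
  = ln(0.00240348) / ln(0.0874834)
  = -6.030838 / -2.436306 ≈ 2.475403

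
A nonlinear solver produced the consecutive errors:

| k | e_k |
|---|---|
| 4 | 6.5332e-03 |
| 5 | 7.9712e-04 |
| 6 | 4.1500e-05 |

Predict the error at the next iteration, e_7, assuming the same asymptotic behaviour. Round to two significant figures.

First estimate the order: p ≈ ln(e_6/e_5) / ln(e_5/e_4) = ln(4.1500e-05/7.9712e-04)/ln(7.9712e-04/6.5332e-03) = ln(0.0520624)/ln(0.122011) ≈ 1.4049.
Then e_7 ≈ e_6·(e_6/e_5)^p = 4.1500e-05·(0.0520624)^1.4049 = 4.1500e-05·0.0157342 ≈ 6.53e-07.

6.5e-7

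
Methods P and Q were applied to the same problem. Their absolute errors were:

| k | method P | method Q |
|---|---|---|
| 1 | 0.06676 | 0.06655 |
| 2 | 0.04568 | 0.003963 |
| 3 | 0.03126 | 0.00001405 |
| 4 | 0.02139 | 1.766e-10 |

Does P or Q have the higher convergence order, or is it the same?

Method P: p ≈ ln(0.02139/0.03126)/ln(0.03126/0.04568) ≈ 1.00.
Method Q: p ≈ ln(1.766e-10/0.00001405)/ln(0.00001405/0.003963) ≈ 2.00.
Method Q has the higher order (≈2.0 vs ≈1.0).

Q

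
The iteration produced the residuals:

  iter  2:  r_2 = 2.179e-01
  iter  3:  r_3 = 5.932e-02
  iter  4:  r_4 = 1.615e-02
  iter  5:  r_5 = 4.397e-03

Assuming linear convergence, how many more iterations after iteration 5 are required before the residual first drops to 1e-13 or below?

Rate ρ ≈ r_5/r_4 = 4.397e-03/1.615e-02 = 0.2723.
After j more steps, r_{5+j} ≈ 4.397e-03·ρ^j; need ρ^j ≤ 1e-13/4.397e-03 = 2.27428e-11.
j ≥ ln(2.27428e-11)/ln(0.2723) = -24.5068/-1.30085 = 18.839.
So 19 more iterations are needed.

19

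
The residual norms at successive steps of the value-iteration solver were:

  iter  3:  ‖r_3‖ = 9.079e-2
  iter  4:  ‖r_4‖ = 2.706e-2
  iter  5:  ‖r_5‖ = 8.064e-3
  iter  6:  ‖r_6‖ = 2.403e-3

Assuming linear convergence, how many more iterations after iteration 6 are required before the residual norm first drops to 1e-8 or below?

11

Rate ρ ≈ ‖r_6‖/‖r_5‖ = 2.403e-3/8.064e-3 = 0.2980.
After j more steps, ‖r_{6+j}‖ ≈ 2.403e-3·ρ^j; need ρ^j ≤ 1e-8/2.403e-3 = 4.16146e-06.
j ≥ ln(4.16146e-06)/ln(0.2980) = -12.3896/-1.21066 = 10.234.
So 11 more iterations are needed.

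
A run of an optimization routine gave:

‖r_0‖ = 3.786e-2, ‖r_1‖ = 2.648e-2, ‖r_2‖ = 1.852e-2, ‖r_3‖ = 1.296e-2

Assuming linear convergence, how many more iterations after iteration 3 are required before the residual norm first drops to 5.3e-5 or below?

Rate ρ ≈ ‖r_3‖/‖r_2‖ = 1.296e-2/1.852e-2 = 0.6998.
After j more steps, ‖r_{3+j}‖ ≈ 1.296e-2·ρ^j; need ρ^j ≤ 5.3e-5/1.296e-2 = 0.00408951.
j ≥ ln(0.00408951)/ln(0.6998) = -5.4993/-0.35696 = 15.406.
So 16 more iterations are needed.

16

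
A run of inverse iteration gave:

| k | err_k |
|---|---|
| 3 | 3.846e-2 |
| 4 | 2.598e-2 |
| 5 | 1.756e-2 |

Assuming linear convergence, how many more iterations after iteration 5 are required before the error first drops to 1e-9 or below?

43

Rate ρ ≈ err_5/err_4 = 1.756e-2/2.598e-2 = 0.6759.
After j more steps, err_{5+j} ≈ 1.756e-2·ρ^j; need ρ^j ≤ 1e-9/1.756e-2 = 5.69476e-08.
j ≥ ln(5.69476e-08)/ln(0.6759) = -16.6811/-0.39171 = 42.585.
So 43 more iterations are needed.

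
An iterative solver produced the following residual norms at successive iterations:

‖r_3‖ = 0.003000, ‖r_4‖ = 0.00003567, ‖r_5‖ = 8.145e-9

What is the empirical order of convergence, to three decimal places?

1.892

p ≈ ln(‖r_5‖/‖r_4‖) / ln(‖r_4‖/‖r_3‖)
  = ln(8.145e-9/0.00003567) / ln(0.00003567/0.003000)
  = ln(0.000228343) / ln(0.01189)
  = -8.384662 / -4.432058 ≈ 1.891821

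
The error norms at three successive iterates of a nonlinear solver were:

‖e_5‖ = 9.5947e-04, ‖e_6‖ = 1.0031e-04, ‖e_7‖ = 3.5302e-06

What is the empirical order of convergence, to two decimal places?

p ≈ ln(‖e_7‖/‖e_6‖) / ln(‖e_6‖/‖e_5‖)
  = ln(3.5302e-06/1.0031e-04) / ln(1.0031e-04/9.5947e-04)
  = ln(0.0351929) / ln(0.104547)
  = -3.34691 / -2.25812 ≈ 1.48217

1.48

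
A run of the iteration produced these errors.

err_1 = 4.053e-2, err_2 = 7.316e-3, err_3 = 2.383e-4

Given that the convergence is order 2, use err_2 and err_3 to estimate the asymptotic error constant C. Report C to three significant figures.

C ≈ err_3 / err_2^2
  = 2.383e-4 / (7.316e-3)^2
  = 2.383e-4 / 5.35239e-05 ≈ 4.4522

4.45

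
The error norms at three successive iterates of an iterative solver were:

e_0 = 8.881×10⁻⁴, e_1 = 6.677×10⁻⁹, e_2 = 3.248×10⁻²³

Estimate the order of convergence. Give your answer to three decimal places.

2.793

p ≈ ln(e_2/e_1) / ln(e_1/e_0)
  = ln(3.248×10⁻²³/6.677×10⁻⁹) / ln(6.677×10⁻⁹/8.881×10⁻⁴)
  = ln(4.86446e-15) / ln(7.5183e-06)
  = -32.956821 / -11.798171 ≈ 2.793384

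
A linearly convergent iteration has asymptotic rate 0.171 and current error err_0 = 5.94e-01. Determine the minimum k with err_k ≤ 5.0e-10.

12

After k steps, err_k ≈ 5.94e-01·0.171^k.
Need 0.171^k ≤ 5.0e-10/5.94e-01 = 8.41751e-10.
k ≥ ln(8.41751e-10)/ln(0.171) = -20.8955/-1.76609 = 11.832.
Smallest integer k = 12.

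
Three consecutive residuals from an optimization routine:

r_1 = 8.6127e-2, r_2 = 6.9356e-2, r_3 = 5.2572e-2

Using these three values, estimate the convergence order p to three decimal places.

1.279

p ≈ ln(r_3/r_2) / ln(r_2/r_1)
  = ln(5.2572e-2/6.9356e-2) / ln(6.9356e-2/8.6127e-2)
  = ln(0.758002) / ln(0.805276)
  = -0.277069 / -0.216570 ≈ 1.279351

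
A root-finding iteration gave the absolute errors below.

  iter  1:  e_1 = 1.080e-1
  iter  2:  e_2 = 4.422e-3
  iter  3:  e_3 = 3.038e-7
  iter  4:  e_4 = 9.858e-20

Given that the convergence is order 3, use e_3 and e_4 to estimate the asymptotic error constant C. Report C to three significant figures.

C ≈ e_4 / e_3^3
  = 9.858e-20 / (3.038e-7)^3
  = 9.858e-20 / 2.80391e-20 ≈ 3.5158

3.52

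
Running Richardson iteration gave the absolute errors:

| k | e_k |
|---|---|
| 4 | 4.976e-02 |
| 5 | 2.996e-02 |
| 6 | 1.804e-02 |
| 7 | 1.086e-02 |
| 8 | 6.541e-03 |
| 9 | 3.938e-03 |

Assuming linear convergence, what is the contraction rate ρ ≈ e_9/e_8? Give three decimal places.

0.602

ρ ≈ e_9/e_8 = 3.938e-03/6.541e-03 = 0.60205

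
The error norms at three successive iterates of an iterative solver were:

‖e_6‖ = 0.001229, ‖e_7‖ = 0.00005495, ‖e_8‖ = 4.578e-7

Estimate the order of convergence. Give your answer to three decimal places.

p ≈ ln(‖e_8‖/‖e_7‖) / ln(‖e_7‖/‖e_6‖)
  = ln(4.578e-7/0.00005495) / ln(0.00005495/0.001229)
  = ln(0.00833121) / ln(0.0447111)
  = -4.787747 / -3.107533 ≈ 1.540691

1.541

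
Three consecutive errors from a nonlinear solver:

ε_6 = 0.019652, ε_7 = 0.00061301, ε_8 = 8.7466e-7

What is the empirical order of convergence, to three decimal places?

p ≈ ln(ε_8/ε_7) / ln(ε_7/ε_6)
  = ln(8.7466e-7/0.00061301) / ln(0.00061301/0.019652)
  = ln(0.00142683) / ln(0.0311933)
  = -6.552300 / -3.467552 ≈ 1.889604

1.890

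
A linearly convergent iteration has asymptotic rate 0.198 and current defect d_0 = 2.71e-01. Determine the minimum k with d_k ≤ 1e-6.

8

After k steps, d_k ≈ 2.71e-01·0.198^k.
Need 0.198^k ≤ 1e-6/2.71e-01 = 3.69004e-06.
k ≥ ln(3.69004e-06)/ln(0.198) = -12.5099/-1.61949 = 7.725.
Smallest integer k = 8.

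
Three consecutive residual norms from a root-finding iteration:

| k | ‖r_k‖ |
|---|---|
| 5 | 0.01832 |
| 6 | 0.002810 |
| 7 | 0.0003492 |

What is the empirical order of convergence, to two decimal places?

1.11

p ≈ ln(‖r_7‖/‖r_6‖) / ln(‖r_6‖/‖r_5‖)
  = ln(0.0003492/0.002810) / ln(0.002810/0.01832)
  = ln(0.12427) / ln(0.153384)
  = -2.08530 / -1.87481 ≈ 1.11227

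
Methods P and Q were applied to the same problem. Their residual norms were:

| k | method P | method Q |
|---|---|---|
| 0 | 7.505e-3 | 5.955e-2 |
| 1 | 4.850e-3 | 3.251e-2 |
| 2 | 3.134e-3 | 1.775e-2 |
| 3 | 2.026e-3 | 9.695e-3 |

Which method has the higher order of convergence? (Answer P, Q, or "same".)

Method P: p ≈ ln(2.026e-3/3.134e-3)/ln(3.134e-3/4.850e-3) ≈ 1.00.
Method Q: p ≈ ln(9.695e-3/1.775e-2)/ln(1.775e-2/3.251e-2) ≈ 1.00.
Both orders ≈ 1.0 — effectively the same.

same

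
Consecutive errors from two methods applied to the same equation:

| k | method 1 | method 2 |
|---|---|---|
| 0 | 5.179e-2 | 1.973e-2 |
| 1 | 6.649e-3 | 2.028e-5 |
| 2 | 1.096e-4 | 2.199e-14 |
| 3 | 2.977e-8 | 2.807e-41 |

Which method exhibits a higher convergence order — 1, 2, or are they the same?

Method 1: p ≈ ln(2.977e-8/1.096e-4)/ln(1.096e-4/6.649e-3) ≈ 2.00.
Method 2: p ≈ ln(2.807e-41/2.199e-14)/ln(2.199e-14/2.028e-5) ≈ 3.00.
Method 2 has the higher order (≈3.0 vs ≈2.0).

2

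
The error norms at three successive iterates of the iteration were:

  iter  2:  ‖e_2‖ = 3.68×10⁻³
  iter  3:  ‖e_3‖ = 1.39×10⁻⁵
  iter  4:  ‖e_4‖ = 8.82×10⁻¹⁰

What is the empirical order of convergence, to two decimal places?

1.73

p ≈ ln(‖e_4‖/‖e_3‖) / ln(‖e_3‖/‖e_2‖)
  = ln(8.82×10⁻¹⁰/1.39×10⁻⁵) / ln(1.39×10⁻⁵/3.68×10⁻³)
  = ln(6.34532e-05) / ln(0.00377717)
  = -9.66521 / -5.57878 ≈ 1.73250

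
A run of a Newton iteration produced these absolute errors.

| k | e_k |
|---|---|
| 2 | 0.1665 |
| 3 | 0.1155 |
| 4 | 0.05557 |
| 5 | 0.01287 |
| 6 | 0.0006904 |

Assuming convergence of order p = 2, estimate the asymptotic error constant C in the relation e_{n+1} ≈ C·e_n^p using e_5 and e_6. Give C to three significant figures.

C ≈ e_6 / e_5^2
  = 0.0006904 / (0.01287)^2
  = 0.0006904 / 0.000165637 ≈ 4.1682

4.17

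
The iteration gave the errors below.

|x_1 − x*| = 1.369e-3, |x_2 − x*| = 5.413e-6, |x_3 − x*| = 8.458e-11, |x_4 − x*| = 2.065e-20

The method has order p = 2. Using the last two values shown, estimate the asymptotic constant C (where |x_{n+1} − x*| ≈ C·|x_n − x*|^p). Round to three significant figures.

2.89

C ≈ |x_4 − x*| / |x_3 − x*|^2
  = 2.065e-20 / (8.458e-11)^2
  = 2.065e-20 / 7.15378e-21 ≈ 2.8866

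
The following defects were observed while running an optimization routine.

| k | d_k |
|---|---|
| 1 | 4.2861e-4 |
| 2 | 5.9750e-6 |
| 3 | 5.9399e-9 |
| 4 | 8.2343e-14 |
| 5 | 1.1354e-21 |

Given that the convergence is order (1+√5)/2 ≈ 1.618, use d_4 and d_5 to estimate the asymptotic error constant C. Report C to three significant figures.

1.68

C ≈ d_5 / d_4^1.618
  = 1.1354e-21 / (8.2343e-14)^1.618
  = 1.1354e-21 / 6.7528e-22 ≈ 1.6814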